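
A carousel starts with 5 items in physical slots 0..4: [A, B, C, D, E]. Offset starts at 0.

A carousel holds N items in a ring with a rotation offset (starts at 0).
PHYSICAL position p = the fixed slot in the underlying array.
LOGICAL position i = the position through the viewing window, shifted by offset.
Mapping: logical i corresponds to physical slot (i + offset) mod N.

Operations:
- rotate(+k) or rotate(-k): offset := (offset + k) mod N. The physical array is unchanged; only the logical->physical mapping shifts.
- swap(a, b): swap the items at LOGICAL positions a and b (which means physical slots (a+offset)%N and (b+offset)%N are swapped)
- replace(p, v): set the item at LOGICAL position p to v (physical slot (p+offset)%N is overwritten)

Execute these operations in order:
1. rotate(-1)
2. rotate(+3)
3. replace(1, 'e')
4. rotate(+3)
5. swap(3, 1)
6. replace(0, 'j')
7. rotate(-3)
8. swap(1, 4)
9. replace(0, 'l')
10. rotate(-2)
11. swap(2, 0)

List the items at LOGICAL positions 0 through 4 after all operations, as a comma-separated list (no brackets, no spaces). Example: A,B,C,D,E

Answer: l,B,j,e,E

Derivation:
After op 1 (rotate(-1)): offset=4, physical=[A,B,C,D,E], logical=[E,A,B,C,D]
After op 2 (rotate(+3)): offset=2, physical=[A,B,C,D,E], logical=[C,D,E,A,B]
After op 3 (replace(1, 'e')): offset=2, physical=[A,B,C,e,E], logical=[C,e,E,A,B]
After op 4 (rotate(+3)): offset=0, physical=[A,B,C,e,E], logical=[A,B,C,e,E]
After op 5 (swap(3, 1)): offset=0, physical=[A,e,C,B,E], logical=[A,e,C,B,E]
After op 6 (replace(0, 'j')): offset=0, physical=[j,e,C,B,E], logical=[j,e,C,B,E]
After op 7 (rotate(-3)): offset=2, physical=[j,e,C,B,E], logical=[C,B,E,j,e]
After op 8 (swap(1, 4)): offset=2, physical=[j,B,C,e,E], logical=[C,e,E,j,B]
After op 9 (replace(0, 'l')): offset=2, physical=[j,B,l,e,E], logical=[l,e,E,j,B]
After op 10 (rotate(-2)): offset=0, physical=[j,B,l,e,E], logical=[j,B,l,e,E]
After op 11 (swap(2, 0)): offset=0, physical=[l,B,j,e,E], logical=[l,B,j,e,E]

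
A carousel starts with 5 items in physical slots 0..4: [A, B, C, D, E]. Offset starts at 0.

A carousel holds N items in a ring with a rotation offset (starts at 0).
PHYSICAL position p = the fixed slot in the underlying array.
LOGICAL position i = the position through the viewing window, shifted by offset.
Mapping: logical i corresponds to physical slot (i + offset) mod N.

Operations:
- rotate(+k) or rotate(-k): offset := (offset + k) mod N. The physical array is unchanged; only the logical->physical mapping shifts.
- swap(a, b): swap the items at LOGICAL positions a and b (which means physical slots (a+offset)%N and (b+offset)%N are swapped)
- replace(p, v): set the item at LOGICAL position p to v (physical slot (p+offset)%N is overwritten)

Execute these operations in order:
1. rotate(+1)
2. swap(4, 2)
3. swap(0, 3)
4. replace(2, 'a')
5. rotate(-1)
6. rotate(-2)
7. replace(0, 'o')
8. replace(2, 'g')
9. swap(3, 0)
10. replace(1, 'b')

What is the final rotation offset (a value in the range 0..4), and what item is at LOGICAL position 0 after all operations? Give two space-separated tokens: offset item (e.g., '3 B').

Answer: 3 E

Derivation:
After op 1 (rotate(+1)): offset=1, physical=[A,B,C,D,E], logical=[B,C,D,E,A]
After op 2 (swap(4, 2)): offset=1, physical=[D,B,C,A,E], logical=[B,C,A,E,D]
After op 3 (swap(0, 3)): offset=1, physical=[D,E,C,A,B], logical=[E,C,A,B,D]
After op 4 (replace(2, 'a')): offset=1, physical=[D,E,C,a,B], logical=[E,C,a,B,D]
After op 5 (rotate(-1)): offset=0, physical=[D,E,C,a,B], logical=[D,E,C,a,B]
After op 6 (rotate(-2)): offset=3, physical=[D,E,C,a,B], logical=[a,B,D,E,C]
After op 7 (replace(0, 'o')): offset=3, physical=[D,E,C,o,B], logical=[o,B,D,E,C]
After op 8 (replace(2, 'g')): offset=3, physical=[g,E,C,o,B], logical=[o,B,g,E,C]
After op 9 (swap(3, 0)): offset=3, physical=[g,o,C,E,B], logical=[E,B,g,o,C]
After op 10 (replace(1, 'b')): offset=3, physical=[g,o,C,E,b], logical=[E,b,g,o,C]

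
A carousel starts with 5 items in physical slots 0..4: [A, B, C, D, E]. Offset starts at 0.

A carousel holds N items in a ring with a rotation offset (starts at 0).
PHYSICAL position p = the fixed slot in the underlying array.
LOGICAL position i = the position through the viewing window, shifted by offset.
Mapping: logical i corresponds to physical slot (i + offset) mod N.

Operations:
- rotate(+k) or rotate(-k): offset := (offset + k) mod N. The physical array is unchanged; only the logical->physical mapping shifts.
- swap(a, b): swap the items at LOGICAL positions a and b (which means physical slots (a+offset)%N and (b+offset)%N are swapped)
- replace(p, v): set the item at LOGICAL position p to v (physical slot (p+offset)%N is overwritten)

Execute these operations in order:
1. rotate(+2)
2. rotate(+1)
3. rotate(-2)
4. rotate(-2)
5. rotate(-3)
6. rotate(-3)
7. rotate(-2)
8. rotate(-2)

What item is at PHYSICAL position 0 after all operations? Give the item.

Answer: A

Derivation:
After op 1 (rotate(+2)): offset=2, physical=[A,B,C,D,E], logical=[C,D,E,A,B]
After op 2 (rotate(+1)): offset=3, physical=[A,B,C,D,E], logical=[D,E,A,B,C]
After op 3 (rotate(-2)): offset=1, physical=[A,B,C,D,E], logical=[B,C,D,E,A]
After op 4 (rotate(-2)): offset=4, physical=[A,B,C,D,E], logical=[E,A,B,C,D]
After op 5 (rotate(-3)): offset=1, physical=[A,B,C,D,E], logical=[B,C,D,E,A]
After op 6 (rotate(-3)): offset=3, physical=[A,B,C,D,E], logical=[D,E,A,B,C]
After op 7 (rotate(-2)): offset=1, physical=[A,B,C,D,E], logical=[B,C,D,E,A]
After op 8 (rotate(-2)): offset=4, physical=[A,B,C,D,E], logical=[E,A,B,C,D]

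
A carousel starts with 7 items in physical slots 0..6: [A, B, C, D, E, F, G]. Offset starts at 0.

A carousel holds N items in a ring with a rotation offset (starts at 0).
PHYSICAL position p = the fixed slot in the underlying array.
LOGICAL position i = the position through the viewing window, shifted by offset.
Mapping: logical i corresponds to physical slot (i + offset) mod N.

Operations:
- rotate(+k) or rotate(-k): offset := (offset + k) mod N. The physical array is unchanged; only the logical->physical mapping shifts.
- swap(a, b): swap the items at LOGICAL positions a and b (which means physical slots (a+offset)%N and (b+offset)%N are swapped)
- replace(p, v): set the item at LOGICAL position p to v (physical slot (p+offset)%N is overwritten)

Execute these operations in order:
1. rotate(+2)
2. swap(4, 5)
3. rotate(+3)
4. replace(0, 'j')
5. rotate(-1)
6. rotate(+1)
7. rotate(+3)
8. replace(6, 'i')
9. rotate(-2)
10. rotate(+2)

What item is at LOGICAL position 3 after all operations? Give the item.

After op 1 (rotate(+2)): offset=2, physical=[A,B,C,D,E,F,G], logical=[C,D,E,F,G,A,B]
After op 2 (swap(4, 5)): offset=2, physical=[G,B,C,D,E,F,A], logical=[C,D,E,F,A,G,B]
After op 3 (rotate(+3)): offset=5, physical=[G,B,C,D,E,F,A], logical=[F,A,G,B,C,D,E]
After op 4 (replace(0, 'j')): offset=5, physical=[G,B,C,D,E,j,A], logical=[j,A,G,B,C,D,E]
After op 5 (rotate(-1)): offset=4, physical=[G,B,C,D,E,j,A], logical=[E,j,A,G,B,C,D]
After op 6 (rotate(+1)): offset=5, physical=[G,B,C,D,E,j,A], logical=[j,A,G,B,C,D,E]
After op 7 (rotate(+3)): offset=1, physical=[G,B,C,D,E,j,A], logical=[B,C,D,E,j,A,G]
After op 8 (replace(6, 'i')): offset=1, physical=[i,B,C,D,E,j,A], logical=[B,C,D,E,j,A,i]
After op 9 (rotate(-2)): offset=6, physical=[i,B,C,D,E,j,A], logical=[A,i,B,C,D,E,j]
After op 10 (rotate(+2)): offset=1, physical=[i,B,C,D,E,j,A], logical=[B,C,D,E,j,A,i]

Answer: E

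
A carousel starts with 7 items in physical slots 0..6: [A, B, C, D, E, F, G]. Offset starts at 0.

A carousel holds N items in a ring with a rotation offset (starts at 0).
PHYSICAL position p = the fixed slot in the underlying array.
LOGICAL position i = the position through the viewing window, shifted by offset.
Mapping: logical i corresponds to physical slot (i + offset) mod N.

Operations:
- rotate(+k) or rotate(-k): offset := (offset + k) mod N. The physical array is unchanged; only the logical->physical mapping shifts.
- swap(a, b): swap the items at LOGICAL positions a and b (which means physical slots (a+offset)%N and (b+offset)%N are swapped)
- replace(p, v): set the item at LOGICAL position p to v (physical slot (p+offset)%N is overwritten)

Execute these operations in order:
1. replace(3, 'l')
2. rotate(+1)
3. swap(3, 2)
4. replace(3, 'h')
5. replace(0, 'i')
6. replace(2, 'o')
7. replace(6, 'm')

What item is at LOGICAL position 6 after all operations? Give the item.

Answer: m

Derivation:
After op 1 (replace(3, 'l')): offset=0, physical=[A,B,C,l,E,F,G], logical=[A,B,C,l,E,F,G]
After op 2 (rotate(+1)): offset=1, physical=[A,B,C,l,E,F,G], logical=[B,C,l,E,F,G,A]
After op 3 (swap(3, 2)): offset=1, physical=[A,B,C,E,l,F,G], logical=[B,C,E,l,F,G,A]
After op 4 (replace(3, 'h')): offset=1, physical=[A,B,C,E,h,F,G], logical=[B,C,E,h,F,G,A]
After op 5 (replace(0, 'i')): offset=1, physical=[A,i,C,E,h,F,G], logical=[i,C,E,h,F,G,A]
After op 6 (replace(2, 'o')): offset=1, physical=[A,i,C,o,h,F,G], logical=[i,C,o,h,F,G,A]
After op 7 (replace(6, 'm')): offset=1, physical=[m,i,C,o,h,F,G], logical=[i,C,o,h,F,G,m]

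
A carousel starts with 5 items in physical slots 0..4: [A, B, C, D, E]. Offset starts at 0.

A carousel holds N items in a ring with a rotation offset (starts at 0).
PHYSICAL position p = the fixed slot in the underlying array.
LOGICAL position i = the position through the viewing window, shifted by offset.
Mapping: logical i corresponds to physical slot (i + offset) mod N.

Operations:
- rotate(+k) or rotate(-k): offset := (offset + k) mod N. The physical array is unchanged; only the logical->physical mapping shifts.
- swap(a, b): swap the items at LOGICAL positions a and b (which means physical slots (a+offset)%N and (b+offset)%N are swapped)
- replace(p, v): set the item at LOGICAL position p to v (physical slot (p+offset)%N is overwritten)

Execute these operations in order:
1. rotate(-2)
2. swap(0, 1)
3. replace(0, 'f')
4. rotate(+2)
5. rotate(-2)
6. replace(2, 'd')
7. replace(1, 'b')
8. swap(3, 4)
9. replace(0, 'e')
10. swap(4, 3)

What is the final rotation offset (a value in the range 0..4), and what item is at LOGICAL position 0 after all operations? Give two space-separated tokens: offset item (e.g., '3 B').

Answer: 3 e

Derivation:
After op 1 (rotate(-2)): offset=3, physical=[A,B,C,D,E], logical=[D,E,A,B,C]
After op 2 (swap(0, 1)): offset=3, physical=[A,B,C,E,D], logical=[E,D,A,B,C]
After op 3 (replace(0, 'f')): offset=3, physical=[A,B,C,f,D], logical=[f,D,A,B,C]
After op 4 (rotate(+2)): offset=0, physical=[A,B,C,f,D], logical=[A,B,C,f,D]
After op 5 (rotate(-2)): offset=3, physical=[A,B,C,f,D], logical=[f,D,A,B,C]
After op 6 (replace(2, 'd')): offset=3, physical=[d,B,C,f,D], logical=[f,D,d,B,C]
After op 7 (replace(1, 'b')): offset=3, physical=[d,B,C,f,b], logical=[f,b,d,B,C]
After op 8 (swap(3, 4)): offset=3, physical=[d,C,B,f,b], logical=[f,b,d,C,B]
After op 9 (replace(0, 'e')): offset=3, physical=[d,C,B,e,b], logical=[e,b,d,C,B]
After op 10 (swap(4, 3)): offset=3, physical=[d,B,C,e,b], logical=[e,b,d,B,C]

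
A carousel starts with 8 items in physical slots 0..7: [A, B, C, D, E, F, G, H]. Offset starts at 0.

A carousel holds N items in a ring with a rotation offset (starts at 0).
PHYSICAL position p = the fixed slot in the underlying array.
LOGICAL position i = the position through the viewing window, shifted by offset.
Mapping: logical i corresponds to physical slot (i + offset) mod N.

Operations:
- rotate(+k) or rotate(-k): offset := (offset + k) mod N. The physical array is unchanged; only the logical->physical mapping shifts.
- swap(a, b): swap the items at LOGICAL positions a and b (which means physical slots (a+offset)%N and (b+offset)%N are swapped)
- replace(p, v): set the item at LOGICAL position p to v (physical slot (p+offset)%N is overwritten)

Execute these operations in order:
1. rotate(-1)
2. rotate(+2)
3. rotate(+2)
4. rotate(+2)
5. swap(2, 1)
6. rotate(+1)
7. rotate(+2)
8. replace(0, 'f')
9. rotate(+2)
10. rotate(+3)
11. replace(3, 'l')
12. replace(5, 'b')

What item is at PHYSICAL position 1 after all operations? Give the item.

After op 1 (rotate(-1)): offset=7, physical=[A,B,C,D,E,F,G,H], logical=[H,A,B,C,D,E,F,G]
After op 2 (rotate(+2)): offset=1, physical=[A,B,C,D,E,F,G,H], logical=[B,C,D,E,F,G,H,A]
After op 3 (rotate(+2)): offset=3, physical=[A,B,C,D,E,F,G,H], logical=[D,E,F,G,H,A,B,C]
After op 4 (rotate(+2)): offset=5, physical=[A,B,C,D,E,F,G,H], logical=[F,G,H,A,B,C,D,E]
After op 5 (swap(2, 1)): offset=5, physical=[A,B,C,D,E,F,H,G], logical=[F,H,G,A,B,C,D,E]
After op 6 (rotate(+1)): offset=6, physical=[A,B,C,D,E,F,H,G], logical=[H,G,A,B,C,D,E,F]
After op 7 (rotate(+2)): offset=0, physical=[A,B,C,D,E,F,H,G], logical=[A,B,C,D,E,F,H,G]
After op 8 (replace(0, 'f')): offset=0, physical=[f,B,C,D,E,F,H,G], logical=[f,B,C,D,E,F,H,G]
After op 9 (rotate(+2)): offset=2, physical=[f,B,C,D,E,F,H,G], logical=[C,D,E,F,H,G,f,B]
After op 10 (rotate(+3)): offset=5, physical=[f,B,C,D,E,F,H,G], logical=[F,H,G,f,B,C,D,E]
After op 11 (replace(3, 'l')): offset=5, physical=[l,B,C,D,E,F,H,G], logical=[F,H,G,l,B,C,D,E]
After op 12 (replace(5, 'b')): offset=5, physical=[l,B,b,D,E,F,H,G], logical=[F,H,G,l,B,b,D,E]

Answer: B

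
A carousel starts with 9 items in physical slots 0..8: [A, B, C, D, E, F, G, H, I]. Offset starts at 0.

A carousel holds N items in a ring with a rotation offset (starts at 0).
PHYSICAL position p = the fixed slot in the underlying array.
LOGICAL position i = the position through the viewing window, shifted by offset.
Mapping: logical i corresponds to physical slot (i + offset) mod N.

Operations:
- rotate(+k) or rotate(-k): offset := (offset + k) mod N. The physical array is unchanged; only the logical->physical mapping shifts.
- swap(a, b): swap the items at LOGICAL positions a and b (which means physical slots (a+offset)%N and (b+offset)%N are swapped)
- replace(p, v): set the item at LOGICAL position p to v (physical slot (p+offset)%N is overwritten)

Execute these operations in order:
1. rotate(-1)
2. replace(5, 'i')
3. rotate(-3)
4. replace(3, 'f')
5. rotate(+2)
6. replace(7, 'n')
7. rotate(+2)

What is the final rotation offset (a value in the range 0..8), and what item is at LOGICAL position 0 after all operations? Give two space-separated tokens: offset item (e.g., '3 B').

After op 1 (rotate(-1)): offset=8, physical=[A,B,C,D,E,F,G,H,I], logical=[I,A,B,C,D,E,F,G,H]
After op 2 (replace(5, 'i')): offset=8, physical=[A,B,C,D,i,F,G,H,I], logical=[I,A,B,C,D,i,F,G,H]
After op 3 (rotate(-3)): offset=5, physical=[A,B,C,D,i,F,G,H,I], logical=[F,G,H,I,A,B,C,D,i]
After op 4 (replace(3, 'f')): offset=5, physical=[A,B,C,D,i,F,G,H,f], logical=[F,G,H,f,A,B,C,D,i]
After op 5 (rotate(+2)): offset=7, physical=[A,B,C,D,i,F,G,H,f], logical=[H,f,A,B,C,D,i,F,G]
After op 6 (replace(7, 'n')): offset=7, physical=[A,B,C,D,i,n,G,H,f], logical=[H,f,A,B,C,D,i,n,G]
After op 7 (rotate(+2)): offset=0, physical=[A,B,C,D,i,n,G,H,f], logical=[A,B,C,D,i,n,G,H,f]

Answer: 0 A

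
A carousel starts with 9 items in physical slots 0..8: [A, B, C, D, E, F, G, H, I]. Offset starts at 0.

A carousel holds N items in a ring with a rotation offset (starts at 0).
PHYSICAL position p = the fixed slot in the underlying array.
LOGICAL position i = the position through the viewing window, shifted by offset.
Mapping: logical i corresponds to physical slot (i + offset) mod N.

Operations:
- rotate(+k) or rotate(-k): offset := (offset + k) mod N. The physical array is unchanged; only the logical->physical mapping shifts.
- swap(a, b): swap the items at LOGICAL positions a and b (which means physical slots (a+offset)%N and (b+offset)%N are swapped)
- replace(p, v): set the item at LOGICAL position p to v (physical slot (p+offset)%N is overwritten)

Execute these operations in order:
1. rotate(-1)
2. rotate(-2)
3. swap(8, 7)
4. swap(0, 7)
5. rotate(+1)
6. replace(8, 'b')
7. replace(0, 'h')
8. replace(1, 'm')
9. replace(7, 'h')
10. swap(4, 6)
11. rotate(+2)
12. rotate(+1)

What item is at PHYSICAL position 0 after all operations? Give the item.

After op 1 (rotate(-1)): offset=8, physical=[A,B,C,D,E,F,G,H,I], logical=[I,A,B,C,D,E,F,G,H]
After op 2 (rotate(-2)): offset=6, physical=[A,B,C,D,E,F,G,H,I], logical=[G,H,I,A,B,C,D,E,F]
After op 3 (swap(8, 7)): offset=6, physical=[A,B,C,D,F,E,G,H,I], logical=[G,H,I,A,B,C,D,F,E]
After op 4 (swap(0, 7)): offset=6, physical=[A,B,C,D,G,E,F,H,I], logical=[F,H,I,A,B,C,D,G,E]
After op 5 (rotate(+1)): offset=7, physical=[A,B,C,D,G,E,F,H,I], logical=[H,I,A,B,C,D,G,E,F]
After op 6 (replace(8, 'b')): offset=7, physical=[A,B,C,D,G,E,b,H,I], logical=[H,I,A,B,C,D,G,E,b]
After op 7 (replace(0, 'h')): offset=7, physical=[A,B,C,D,G,E,b,h,I], logical=[h,I,A,B,C,D,G,E,b]
After op 8 (replace(1, 'm')): offset=7, physical=[A,B,C,D,G,E,b,h,m], logical=[h,m,A,B,C,D,G,E,b]
After op 9 (replace(7, 'h')): offset=7, physical=[A,B,C,D,G,h,b,h,m], logical=[h,m,A,B,C,D,G,h,b]
After op 10 (swap(4, 6)): offset=7, physical=[A,B,G,D,C,h,b,h,m], logical=[h,m,A,B,G,D,C,h,b]
After op 11 (rotate(+2)): offset=0, physical=[A,B,G,D,C,h,b,h,m], logical=[A,B,G,D,C,h,b,h,m]
After op 12 (rotate(+1)): offset=1, physical=[A,B,G,D,C,h,b,h,m], logical=[B,G,D,C,h,b,h,m,A]

Answer: A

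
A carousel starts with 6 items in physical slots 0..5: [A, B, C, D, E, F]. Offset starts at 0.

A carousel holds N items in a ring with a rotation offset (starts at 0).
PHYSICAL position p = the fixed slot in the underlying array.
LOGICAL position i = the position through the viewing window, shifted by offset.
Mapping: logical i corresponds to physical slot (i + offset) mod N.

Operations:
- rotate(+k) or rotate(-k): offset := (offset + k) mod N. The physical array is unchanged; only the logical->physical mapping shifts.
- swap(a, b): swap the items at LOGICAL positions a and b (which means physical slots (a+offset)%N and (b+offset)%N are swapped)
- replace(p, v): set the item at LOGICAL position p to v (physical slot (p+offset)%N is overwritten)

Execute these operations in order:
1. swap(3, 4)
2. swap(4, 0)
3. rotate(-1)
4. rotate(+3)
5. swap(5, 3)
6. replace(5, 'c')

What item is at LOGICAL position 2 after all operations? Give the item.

After op 1 (swap(3, 4)): offset=0, physical=[A,B,C,E,D,F], logical=[A,B,C,E,D,F]
After op 2 (swap(4, 0)): offset=0, physical=[D,B,C,E,A,F], logical=[D,B,C,E,A,F]
After op 3 (rotate(-1)): offset=5, physical=[D,B,C,E,A,F], logical=[F,D,B,C,E,A]
After op 4 (rotate(+3)): offset=2, physical=[D,B,C,E,A,F], logical=[C,E,A,F,D,B]
After op 5 (swap(5, 3)): offset=2, physical=[D,F,C,E,A,B], logical=[C,E,A,B,D,F]
After op 6 (replace(5, 'c')): offset=2, physical=[D,c,C,E,A,B], logical=[C,E,A,B,D,c]

Answer: A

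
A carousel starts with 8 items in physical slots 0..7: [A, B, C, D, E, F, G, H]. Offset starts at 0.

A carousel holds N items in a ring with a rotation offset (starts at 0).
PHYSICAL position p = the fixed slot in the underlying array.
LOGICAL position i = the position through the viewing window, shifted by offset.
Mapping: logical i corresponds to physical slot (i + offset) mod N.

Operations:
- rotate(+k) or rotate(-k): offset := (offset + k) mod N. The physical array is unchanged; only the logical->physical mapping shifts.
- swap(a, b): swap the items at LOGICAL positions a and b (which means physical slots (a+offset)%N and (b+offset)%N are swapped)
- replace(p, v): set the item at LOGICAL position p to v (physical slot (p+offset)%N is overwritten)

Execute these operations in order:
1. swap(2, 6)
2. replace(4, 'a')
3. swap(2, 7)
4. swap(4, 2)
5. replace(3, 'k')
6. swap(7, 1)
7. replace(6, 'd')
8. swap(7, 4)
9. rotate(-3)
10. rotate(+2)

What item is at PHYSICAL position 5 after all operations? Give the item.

Answer: F

Derivation:
After op 1 (swap(2, 6)): offset=0, physical=[A,B,G,D,E,F,C,H], logical=[A,B,G,D,E,F,C,H]
After op 2 (replace(4, 'a')): offset=0, physical=[A,B,G,D,a,F,C,H], logical=[A,B,G,D,a,F,C,H]
After op 3 (swap(2, 7)): offset=0, physical=[A,B,H,D,a,F,C,G], logical=[A,B,H,D,a,F,C,G]
After op 4 (swap(4, 2)): offset=0, physical=[A,B,a,D,H,F,C,G], logical=[A,B,a,D,H,F,C,G]
After op 5 (replace(3, 'k')): offset=0, physical=[A,B,a,k,H,F,C,G], logical=[A,B,a,k,H,F,C,G]
After op 6 (swap(7, 1)): offset=0, physical=[A,G,a,k,H,F,C,B], logical=[A,G,a,k,H,F,C,B]
After op 7 (replace(6, 'd')): offset=0, physical=[A,G,a,k,H,F,d,B], logical=[A,G,a,k,H,F,d,B]
After op 8 (swap(7, 4)): offset=0, physical=[A,G,a,k,B,F,d,H], logical=[A,G,a,k,B,F,d,H]
After op 9 (rotate(-3)): offset=5, physical=[A,G,a,k,B,F,d,H], logical=[F,d,H,A,G,a,k,B]
After op 10 (rotate(+2)): offset=7, physical=[A,G,a,k,B,F,d,H], logical=[H,A,G,a,k,B,F,d]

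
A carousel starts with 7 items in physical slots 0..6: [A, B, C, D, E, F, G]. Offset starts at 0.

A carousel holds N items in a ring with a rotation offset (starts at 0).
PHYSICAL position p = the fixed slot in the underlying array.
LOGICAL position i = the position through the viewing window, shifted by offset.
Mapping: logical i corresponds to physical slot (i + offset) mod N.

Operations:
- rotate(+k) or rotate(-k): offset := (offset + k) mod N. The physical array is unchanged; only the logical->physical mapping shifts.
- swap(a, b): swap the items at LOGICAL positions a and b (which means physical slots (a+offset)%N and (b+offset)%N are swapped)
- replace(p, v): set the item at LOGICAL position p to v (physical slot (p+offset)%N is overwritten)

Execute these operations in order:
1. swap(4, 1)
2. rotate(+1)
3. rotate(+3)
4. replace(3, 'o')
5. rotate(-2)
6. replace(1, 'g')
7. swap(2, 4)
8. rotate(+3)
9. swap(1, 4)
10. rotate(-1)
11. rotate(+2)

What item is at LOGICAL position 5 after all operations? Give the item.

Answer: G

Derivation:
After op 1 (swap(4, 1)): offset=0, physical=[A,E,C,D,B,F,G], logical=[A,E,C,D,B,F,G]
After op 2 (rotate(+1)): offset=1, physical=[A,E,C,D,B,F,G], logical=[E,C,D,B,F,G,A]
After op 3 (rotate(+3)): offset=4, physical=[A,E,C,D,B,F,G], logical=[B,F,G,A,E,C,D]
After op 4 (replace(3, 'o')): offset=4, physical=[o,E,C,D,B,F,G], logical=[B,F,G,o,E,C,D]
After op 5 (rotate(-2)): offset=2, physical=[o,E,C,D,B,F,G], logical=[C,D,B,F,G,o,E]
After op 6 (replace(1, 'g')): offset=2, physical=[o,E,C,g,B,F,G], logical=[C,g,B,F,G,o,E]
After op 7 (swap(2, 4)): offset=2, physical=[o,E,C,g,G,F,B], logical=[C,g,G,F,B,o,E]
After op 8 (rotate(+3)): offset=5, physical=[o,E,C,g,G,F,B], logical=[F,B,o,E,C,g,G]
After op 9 (swap(1, 4)): offset=5, physical=[o,E,B,g,G,F,C], logical=[F,C,o,E,B,g,G]
After op 10 (rotate(-1)): offset=4, physical=[o,E,B,g,G,F,C], logical=[G,F,C,o,E,B,g]
After op 11 (rotate(+2)): offset=6, physical=[o,E,B,g,G,F,C], logical=[C,o,E,B,g,G,F]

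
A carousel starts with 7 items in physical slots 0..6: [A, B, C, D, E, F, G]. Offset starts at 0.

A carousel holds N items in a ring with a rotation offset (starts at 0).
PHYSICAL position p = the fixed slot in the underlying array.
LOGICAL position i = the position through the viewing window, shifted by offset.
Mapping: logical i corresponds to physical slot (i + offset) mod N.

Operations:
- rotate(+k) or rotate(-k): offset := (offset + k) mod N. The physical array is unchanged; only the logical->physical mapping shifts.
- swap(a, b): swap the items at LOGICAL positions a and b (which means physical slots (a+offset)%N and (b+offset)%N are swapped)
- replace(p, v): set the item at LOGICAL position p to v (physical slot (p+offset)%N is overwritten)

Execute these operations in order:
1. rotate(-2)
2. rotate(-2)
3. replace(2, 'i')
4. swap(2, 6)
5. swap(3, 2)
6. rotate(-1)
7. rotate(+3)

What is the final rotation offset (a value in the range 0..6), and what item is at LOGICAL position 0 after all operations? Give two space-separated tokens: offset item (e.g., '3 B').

After op 1 (rotate(-2)): offset=5, physical=[A,B,C,D,E,F,G], logical=[F,G,A,B,C,D,E]
After op 2 (rotate(-2)): offset=3, physical=[A,B,C,D,E,F,G], logical=[D,E,F,G,A,B,C]
After op 3 (replace(2, 'i')): offset=3, physical=[A,B,C,D,E,i,G], logical=[D,E,i,G,A,B,C]
After op 4 (swap(2, 6)): offset=3, physical=[A,B,i,D,E,C,G], logical=[D,E,C,G,A,B,i]
After op 5 (swap(3, 2)): offset=3, physical=[A,B,i,D,E,G,C], logical=[D,E,G,C,A,B,i]
After op 6 (rotate(-1)): offset=2, physical=[A,B,i,D,E,G,C], logical=[i,D,E,G,C,A,B]
After op 7 (rotate(+3)): offset=5, physical=[A,B,i,D,E,G,C], logical=[G,C,A,B,i,D,E]

Answer: 5 G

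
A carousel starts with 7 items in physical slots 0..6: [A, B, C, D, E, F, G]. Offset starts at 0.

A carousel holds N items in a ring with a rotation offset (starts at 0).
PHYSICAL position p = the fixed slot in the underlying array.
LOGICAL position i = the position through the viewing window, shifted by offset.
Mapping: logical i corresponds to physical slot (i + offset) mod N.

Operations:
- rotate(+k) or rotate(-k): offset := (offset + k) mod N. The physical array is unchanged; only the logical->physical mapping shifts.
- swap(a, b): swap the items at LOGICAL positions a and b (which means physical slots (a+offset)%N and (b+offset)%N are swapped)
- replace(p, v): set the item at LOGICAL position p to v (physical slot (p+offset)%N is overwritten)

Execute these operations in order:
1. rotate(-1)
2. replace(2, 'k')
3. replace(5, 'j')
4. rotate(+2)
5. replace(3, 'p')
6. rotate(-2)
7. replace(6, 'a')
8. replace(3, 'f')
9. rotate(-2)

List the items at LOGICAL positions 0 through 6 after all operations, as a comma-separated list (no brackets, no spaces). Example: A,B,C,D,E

Answer: p,a,G,A,k,f,D

Derivation:
After op 1 (rotate(-1)): offset=6, physical=[A,B,C,D,E,F,G], logical=[G,A,B,C,D,E,F]
After op 2 (replace(2, 'k')): offset=6, physical=[A,k,C,D,E,F,G], logical=[G,A,k,C,D,E,F]
After op 3 (replace(5, 'j')): offset=6, physical=[A,k,C,D,j,F,G], logical=[G,A,k,C,D,j,F]
After op 4 (rotate(+2)): offset=1, physical=[A,k,C,D,j,F,G], logical=[k,C,D,j,F,G,A]
After op 5 (replace(3, 'p')): offset=1, physical=[A,k,C,D,p,F,G], logical=[k,C,D,p,F,G,A]
After op 6 (rotate(-2)): offset=6, physical=[A,k,C,D,p,F,G], logical=[G,A,k,C,D,p,F]
After op 7 (replace(6, 'a')): offset=6, physical=[A,k,C,D,p,a,G], logical=[G,A,k,C,D,p,a]
After op 8 (replace(3, 'f')): offset=6, physical=[A,k,f,D,p,a,G], logical=[G,A,k,f,D,p,a]
After op 9 (rotate(-2)): offset=4, physical=[A,k,f,D,p,a,G], logical=[p,a,G,A,k,f,D]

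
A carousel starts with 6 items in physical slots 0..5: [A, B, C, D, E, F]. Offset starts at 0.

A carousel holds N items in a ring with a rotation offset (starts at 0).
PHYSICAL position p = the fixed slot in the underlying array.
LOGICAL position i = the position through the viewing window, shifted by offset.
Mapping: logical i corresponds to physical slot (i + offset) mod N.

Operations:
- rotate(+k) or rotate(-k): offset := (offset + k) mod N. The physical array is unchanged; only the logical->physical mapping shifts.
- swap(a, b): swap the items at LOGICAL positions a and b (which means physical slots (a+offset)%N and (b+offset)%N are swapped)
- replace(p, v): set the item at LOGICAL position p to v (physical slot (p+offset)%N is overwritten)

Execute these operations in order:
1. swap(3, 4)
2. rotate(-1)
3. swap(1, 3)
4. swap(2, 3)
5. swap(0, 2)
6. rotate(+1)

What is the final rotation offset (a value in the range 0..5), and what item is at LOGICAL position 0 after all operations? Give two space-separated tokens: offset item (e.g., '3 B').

After op 1 (swap(3, 4)): offset=0, physical=[A,B,C,E,D,F], logical=[A,B,C,E,D,F]
After op 2 (rotate(-1)): offset=5, physical=[A,B,C,E,D,F], logical=[F,A,B,C,E,D]
After op 3 (swap(1, 3)): offset=5, physical=[C,B,A,E,D,F], logical=[F,C,B,A,E,D]
After op 4 (swap(2, 3)): offset=5, physical=[C,A,B,E,D,F], logical=[F,C,A,B,E,D]
After op 5 (swap(0, 2)): offset=5, physical=[C,F,B,E,D,A], logical=[A,C,F,B,E,D]
After op 6 (rotate(+1)): offset=0, physical=[C,F,B,E,D,A], logical=[C,F,B,E,D,A]

Answer: 0 C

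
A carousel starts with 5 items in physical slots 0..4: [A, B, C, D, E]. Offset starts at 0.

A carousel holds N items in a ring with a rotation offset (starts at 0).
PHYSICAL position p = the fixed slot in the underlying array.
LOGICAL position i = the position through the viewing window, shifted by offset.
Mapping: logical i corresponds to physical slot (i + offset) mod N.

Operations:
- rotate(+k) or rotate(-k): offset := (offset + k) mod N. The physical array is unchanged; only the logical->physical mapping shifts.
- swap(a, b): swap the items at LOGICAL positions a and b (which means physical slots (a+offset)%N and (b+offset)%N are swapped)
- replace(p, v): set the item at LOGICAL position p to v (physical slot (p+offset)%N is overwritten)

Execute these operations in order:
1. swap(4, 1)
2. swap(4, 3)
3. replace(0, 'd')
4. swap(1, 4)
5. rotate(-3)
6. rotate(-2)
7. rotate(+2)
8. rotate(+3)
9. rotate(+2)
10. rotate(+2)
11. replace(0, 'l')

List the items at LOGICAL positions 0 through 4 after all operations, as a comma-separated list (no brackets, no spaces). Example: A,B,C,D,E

After op 1 (swap(4, 1)): offset=0, physical=[A,E,C,D,B], logical=[A,E,C,D,B]
After op 2 (swap(4, 3)): offset=0, physical=[A,E,C,B,D], logical=[A,E,C,B,D]
After op 3 (replace(0, 'd')): offset=0, physical=[d,E,C,B,D], logical=[d,E,C,B,D]
After op 4 (swap(1, 4)): offset=0, physical=[d,D,C,B,E], logical=[d,D,C,B,E]
After op 5 (rotate(-3)): offset=2, physical=[d,D,C,B,E], logical=[C,B,E,d,D]
After op 6 (rotate(-2)): offset=0, physical=[d,D,C,B,E], logical=[d,D,C,B,E]
After op 7 (rotate(+2)): offset=2, physical=[d,D,C,B,E], logical=[C,B,E,d,D]
After op 8 (rotate(+3)): offset=0, physical=[d,D,C,B,E], logical=[d,D,C,B,E]
After op 9 (rotate(+2)): offset=2, physical=[d,D,C,B,E], logical=[C,B,E,d,D]
After op 10 (rotate(+2)): offset=4, physical=[d,D,C,B,E], logical=[E,d,D,C,B]
After op 11 (replace(0, 'l')): offset=4, physical=[d,D,C,B,l], logical=[l,d,D,C,B]

Answer: l,d,D,C,B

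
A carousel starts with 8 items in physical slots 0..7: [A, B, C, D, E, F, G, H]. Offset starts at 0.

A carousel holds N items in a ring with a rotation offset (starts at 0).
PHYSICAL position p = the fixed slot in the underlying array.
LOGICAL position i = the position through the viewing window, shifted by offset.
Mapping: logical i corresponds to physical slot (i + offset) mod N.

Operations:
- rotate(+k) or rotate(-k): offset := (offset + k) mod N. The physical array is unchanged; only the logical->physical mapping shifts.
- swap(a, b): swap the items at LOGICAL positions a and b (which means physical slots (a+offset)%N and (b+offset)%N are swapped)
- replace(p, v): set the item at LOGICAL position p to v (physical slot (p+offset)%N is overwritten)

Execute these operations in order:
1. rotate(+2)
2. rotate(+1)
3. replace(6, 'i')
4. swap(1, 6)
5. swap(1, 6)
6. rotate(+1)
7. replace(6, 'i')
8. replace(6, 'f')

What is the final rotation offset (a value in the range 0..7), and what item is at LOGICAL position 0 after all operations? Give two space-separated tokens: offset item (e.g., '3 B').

After op 1 (rotate(+2)): offset=2, physical=[A,B,C,D,E,F,G,H], logical=[C,D,E,F,G,H,A,B]
After op 2 (rotate(+1)): offset=3, physical=[A,B,C,D,E,F,G,H], logical=[D,E,F,G,H,A,B,C]
After op 3 (replace(6, 'i')): offset=3, physical=[A,i,C,D,E,F,G,H], logical=[D,E,F,G,H,A,i,C]
After op 4 (swap(1, 6)): offset=3, physical=[A,E,C,D,i,F,G,H], logical=[D,i,F,G,H,A,E,C]
After op 5 (swap(1, 6)): offset=3, physical=[A,i,C,D,E,F,G,H], logical=[D,E,F,G,H,A,i,C]
After op 6 (rotate(+1)): offset=4, physical=[A,i,C,D,E,F,G,H], logical=[E,F,G,H,A,i,C,D]
After op 7 (replace(6, 'i')): offset=4, physical=[A,i,i,D,E,F,G,H], logical=[E,F,G,H,A,i,i,D]
After op 8 (replace(6, 'f')): offset=4, physical=[A,i,f,D,E,F,G,H], logical=[E,F,G,H,A,i,f,D]

Answer: 4 E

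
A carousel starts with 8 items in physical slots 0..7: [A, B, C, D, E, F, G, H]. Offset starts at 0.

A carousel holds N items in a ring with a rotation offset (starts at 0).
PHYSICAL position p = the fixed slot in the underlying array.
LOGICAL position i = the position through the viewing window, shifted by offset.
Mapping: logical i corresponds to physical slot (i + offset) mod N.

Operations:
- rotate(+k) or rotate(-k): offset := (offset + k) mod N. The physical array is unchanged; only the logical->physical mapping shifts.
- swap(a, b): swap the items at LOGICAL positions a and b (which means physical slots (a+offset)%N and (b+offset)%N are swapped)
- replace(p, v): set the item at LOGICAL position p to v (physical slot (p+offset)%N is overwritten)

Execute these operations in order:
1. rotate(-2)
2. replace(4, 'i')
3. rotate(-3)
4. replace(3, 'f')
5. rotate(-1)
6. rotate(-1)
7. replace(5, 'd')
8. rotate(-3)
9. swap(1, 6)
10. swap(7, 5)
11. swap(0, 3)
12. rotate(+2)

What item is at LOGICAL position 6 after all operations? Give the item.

After op 1 (rotate(-2)): offset=6, physical=[A,B,C,D,E,F,G,H], logical=[G,H,A,B,C,D,E,F]
After op 2 (replace(4, 'i')): offset=6, physical=[A,B,i,D,E,F,G,H], logical=[G,H,A,B,i,D,E,F]
After op 3 (rotate(-3)): offset=3, physical=[A,B,i,D,E,F,G,H], logical=[D,E,F,G,H,A,B,i]
After op 4 (replace(3, 'f')): offset=3, physical=[A,B,i,D,E,F,f,H], logical=[D,E,F,f,H,A,B,i]
After op 5 (rotate(-1)): offset=2, physical=[A,B,i,D,E,F,f,H], logical=[i,D,E,F,f,H,A,B]
After op 6 (rotate(-1)): offset=1, physical=[A,B,i,D,E,F,f,H], logical=[B,i,D,E,F,f,H,A]
After op 7 (replace(5, 'd')): offset=1, physical=[A,B,i,D,E,F,d,H], logical=[B,i,D,E,F,d,H,A]
After op 8 (rotate(-3)): offset=6, physical=[A,B,i,D,E,F,d,H], logical=[d,H,A,B,i,D,E,F]
After op 9 (swap(1, 6)): offset=6, physical=[A,B,i,D,H,F,d,E], logical=[d,E,A,B,i,D,H,F]
After op 10 (swap(7, 5)): offset=6, physical=[A,B,i,F,H,D,d,E], logical=[d,E,A,B,i,F,H,D]
After op 11 (swap(0, 3)): offset=6, physical=[A,d,i,F,H,D,B,E], logical=[B,E,A,d,i,F,H,D]
After op 12 (rotate(+2)): offset=0, physical=[A,d,i,F,H,D,B,E], logical=[A,d,i,F,H,D,B,E]

Answer: B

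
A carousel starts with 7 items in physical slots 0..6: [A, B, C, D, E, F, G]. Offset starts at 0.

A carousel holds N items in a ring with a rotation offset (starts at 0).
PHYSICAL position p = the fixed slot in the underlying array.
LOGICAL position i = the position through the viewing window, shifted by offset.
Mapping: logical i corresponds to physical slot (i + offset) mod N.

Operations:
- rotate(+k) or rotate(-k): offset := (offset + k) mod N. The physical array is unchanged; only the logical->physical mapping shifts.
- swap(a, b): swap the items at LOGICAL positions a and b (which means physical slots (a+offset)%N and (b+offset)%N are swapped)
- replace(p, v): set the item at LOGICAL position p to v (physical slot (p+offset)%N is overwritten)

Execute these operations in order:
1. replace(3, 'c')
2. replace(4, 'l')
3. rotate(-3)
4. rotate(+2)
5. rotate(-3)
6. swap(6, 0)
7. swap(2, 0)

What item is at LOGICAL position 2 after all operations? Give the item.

Answer: C

Derivation:
After op 1 (replace(3, 'c')): offset=0, physical=[A,B,C,c,E,F,G], logical=[A,B,C,c,E,F,G]
After op 2 (replace(4, 'l')): offset=0, physical=[A,B,C,c,l,F,G], logical=[A,B,C,c,l,F,G]
After op 3 (rotate(-3)): offset=4, physical=[A,B,C,c,l,F,G], logical=[l,F,G,A,B,C,c]
After op 4 (rotate(+2)): offset=6, physical=[A,B,C,c,l,F,G], logical=[G,A,B,C,c,l,F]
After op 5 (rotate(-3)): offset=3, physical=[A,B,C,c,l,F,G], logical=[c,l,F,G,A,B,C]
After op 6 (swap(6, 0)): offset=3, physical=[A,B,c,C,l,F,G], logical=[C,l,F,G,A,B,c]
After op 7 (swap(2, 0)): offset=3, physical=[A,B,c,F,l,C,G], logical=[F,l,C,G,A,B,c]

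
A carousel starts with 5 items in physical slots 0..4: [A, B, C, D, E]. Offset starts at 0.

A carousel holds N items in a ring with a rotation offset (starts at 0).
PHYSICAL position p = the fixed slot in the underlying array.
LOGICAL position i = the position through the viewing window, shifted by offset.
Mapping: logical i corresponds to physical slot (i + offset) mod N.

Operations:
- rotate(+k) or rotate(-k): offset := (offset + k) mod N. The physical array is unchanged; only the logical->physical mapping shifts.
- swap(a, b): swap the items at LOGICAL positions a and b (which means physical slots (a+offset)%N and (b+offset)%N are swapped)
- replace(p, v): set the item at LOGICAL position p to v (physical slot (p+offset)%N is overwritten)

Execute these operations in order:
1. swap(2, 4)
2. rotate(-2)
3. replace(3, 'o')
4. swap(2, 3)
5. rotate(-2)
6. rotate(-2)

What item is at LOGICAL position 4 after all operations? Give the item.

Answer: D

Derivation:
After op 1 (swap(2, 4)): offset=0, physical=[A,B,E,D,C], logical=[A,B,E,D,C]
After op 2 (rotate(-2)): offset=3, physical=[A,B,E,D,C], logical=[D,C,A,B,E]
After op 3 (replace(3, 'o')): offset=3, physical=[A,o,E,D,C], logical=[D,C,A,o,E]
After op 4 (swap(2, 3)): offset=3, physical=[o,A,E,D,C], logical=[D,C,o,A,E]
After op 5 (rotate(-2)): offset=1, physical=[o,A,E,D,C], logical=[A,E,D,C,o]
After op 6 (rotate(-2)): offset=4, physical=[o,A,E,D,C], logical=[C,o,A,E,D]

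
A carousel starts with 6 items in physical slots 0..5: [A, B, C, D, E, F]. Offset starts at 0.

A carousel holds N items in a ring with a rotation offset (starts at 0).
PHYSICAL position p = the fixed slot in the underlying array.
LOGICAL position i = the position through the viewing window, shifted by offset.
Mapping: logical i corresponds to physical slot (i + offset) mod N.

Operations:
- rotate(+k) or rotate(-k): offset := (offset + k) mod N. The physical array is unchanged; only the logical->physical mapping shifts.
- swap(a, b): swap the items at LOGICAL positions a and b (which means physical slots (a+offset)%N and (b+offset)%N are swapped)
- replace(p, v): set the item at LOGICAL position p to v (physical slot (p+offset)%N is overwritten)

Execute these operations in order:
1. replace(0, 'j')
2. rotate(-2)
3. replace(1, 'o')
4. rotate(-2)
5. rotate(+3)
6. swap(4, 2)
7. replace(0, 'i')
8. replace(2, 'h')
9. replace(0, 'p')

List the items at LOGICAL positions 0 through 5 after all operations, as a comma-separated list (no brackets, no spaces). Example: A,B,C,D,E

Answer: p,j,h,C,B,E

Derivation:
After op 1 (replace(0, 'j')): offset=0, physical=[j,B,C,D,E,F], logical=[j,B,C,D,E,F]
After op 2 (rotate(-2)): offset=4, physical=[j,B,C,D,E,F], logical=[E,F,j,B,C,D]
After op 3 (replace(1, 'o')): offset=4, physical=[j,B,C,D,E,o], logical=[E,o,j,B,C,D]
After op 4 (rotate(-2)): offset=2, physical=[j,B,C,D,E,o], logical=[C,D,E,o,j,B]
After op 5 (rotate(+3)): offset=5, physical=[j,B,C,D,E,o], logical=[o,j,B,C,D,E]
After op 6 (swap(4, 2)): offset=5, physical=[j,D,C,B,E,o], logical=[o,j,D,C,B,E]
After op 7 (replace(0, 'i')): offset=5, physical=[j,D,C,B,E,i], logical=[i,j,D,C,B,E]
After op 8 (replace(2, 'h')): offset=5, physical=[j,h,C,B,E,i], logical=[i,j,h,C,B,E]
After op 9 (replace(0, 'p')): offset=5, physical=[j,h,C,B,E,p], logical=[p,j,h,C,B,E]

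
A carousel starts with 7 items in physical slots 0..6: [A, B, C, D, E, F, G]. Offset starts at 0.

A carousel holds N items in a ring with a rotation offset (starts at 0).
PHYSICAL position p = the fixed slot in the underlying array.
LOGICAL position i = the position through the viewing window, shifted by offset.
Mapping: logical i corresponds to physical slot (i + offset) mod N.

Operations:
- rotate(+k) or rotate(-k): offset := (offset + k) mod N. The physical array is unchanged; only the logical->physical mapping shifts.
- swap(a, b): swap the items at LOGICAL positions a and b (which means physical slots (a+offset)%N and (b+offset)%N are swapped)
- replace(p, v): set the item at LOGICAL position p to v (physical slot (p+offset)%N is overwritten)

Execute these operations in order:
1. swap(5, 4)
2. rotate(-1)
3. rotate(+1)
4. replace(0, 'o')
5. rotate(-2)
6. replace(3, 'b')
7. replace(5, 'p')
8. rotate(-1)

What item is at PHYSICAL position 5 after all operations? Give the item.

After op 1 (swap(5, 4)): offset=0, physical=[A,B,C,D,F,E,G], logical=[A,B,C,D,F,E,G]
After op 2 (rotate(-1)): offset=6, physical=[A,B,C,D,F,E,G], logical=[G,A,B,C,D,F,E]
After op 3 (rotate(+1)): offset=0, physical=[A,B,C,D,F,E,G], logical=[A,B,C,D,F,E,G]
After op 4 (replace(0, 'o')): offset=0, physical=[o,B,C,D,F,E,G], logical=[o,B,C,D,F,E,G]
After op 5 (rotate(-2)): offset=5, physical=[o,B,C,D,F,E,G], logical=[E,G,o,B,C,D,F]
After op 6 (replace(3, 'b')): offset=5, physical=[o,b,C,D,F,E,G], logical=[E,G,o,b,C,D,F]
After op 7 (replace(5, 'p')): offset=5, physical=[o,b,C,p,F,E,G], logical=[E,G,o,b,C,p,F]
After op 8 (rotate(-1)): offset=4, physical=[o,b,C,p,F,E,G], logical=[F,E,G,o,b,C,p]

Answer: E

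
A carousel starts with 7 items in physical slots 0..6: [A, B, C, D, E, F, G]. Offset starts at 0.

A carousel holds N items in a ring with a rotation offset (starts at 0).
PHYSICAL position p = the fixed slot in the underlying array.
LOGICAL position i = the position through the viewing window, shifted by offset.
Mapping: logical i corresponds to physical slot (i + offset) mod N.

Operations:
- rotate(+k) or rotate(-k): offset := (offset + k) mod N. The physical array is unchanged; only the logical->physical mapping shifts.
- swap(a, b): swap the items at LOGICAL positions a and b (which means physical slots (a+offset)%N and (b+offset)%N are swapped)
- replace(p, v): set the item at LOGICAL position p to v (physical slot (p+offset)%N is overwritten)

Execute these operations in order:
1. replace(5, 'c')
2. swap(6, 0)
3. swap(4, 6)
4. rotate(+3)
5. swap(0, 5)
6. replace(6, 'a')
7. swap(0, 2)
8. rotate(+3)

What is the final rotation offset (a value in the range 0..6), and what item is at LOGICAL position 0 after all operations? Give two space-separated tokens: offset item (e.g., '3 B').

Answer: 6 E

Derivation:
After op 1 (replace(5, 'c')): offset=0, physical=[A,B,C,D,E,c,G], logical=[A,B,C,D,E,c,G]
After op 2 (swap(6, 0)): offset=0, physical=[G,B,C,D,E,c,A], logical=[G,B,C,D,E,c,A]
After op 3 (swap(4, 6)): offset=0, physical=[G,B,C,D,A,c,E], logical=[G,B,C,D,A,c,E]
After op 4 (rotate(+3)): offset=3, physical=[G,B,C,D,A,c,E], logical=[D,A,c,E,G,B,C]
After op 5 (swap(0, 5)): offset=3, physical=[G,D,C,B,A,c,E], logical=[B,A,c,E,G,D,C]
After op 6 (replace(6, 'a')): offset=3, physical=[G,D,a,B,A,c,E], logical=[B,A,c,E,G,D,a]
After op 7 (swap(0, 2)): offset=3, physical=[G,D,a,c,A,B,E], logical=[c,A,B,E,G,D,a]
After op 8 (rotate(+3)): offset=6, physical=[G,D,a,c,A,B,E], logical=[E,G,D,a,c,A,B]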